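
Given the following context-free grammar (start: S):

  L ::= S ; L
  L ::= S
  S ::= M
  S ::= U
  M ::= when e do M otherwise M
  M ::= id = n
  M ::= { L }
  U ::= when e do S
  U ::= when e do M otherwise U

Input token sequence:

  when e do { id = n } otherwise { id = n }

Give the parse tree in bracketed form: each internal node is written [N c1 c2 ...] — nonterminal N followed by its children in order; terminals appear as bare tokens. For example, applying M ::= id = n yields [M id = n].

S
M
when e do M otherwise M
when e do { L } otherwise M
when e do { S } otherwise M
when e do { M } otherwise M
when e do { id = n } otherwise M
when e do { id = n } otherwise { L }
when e do { id = n } otherwise { S }
when e do { id = n } otherwise { M }
when e do { id = n } otherwise { id = n }

[S [M when e do [M { [L [S [M id = n]]] }] otherwise [M { [L [S [M id = n]]] }]]]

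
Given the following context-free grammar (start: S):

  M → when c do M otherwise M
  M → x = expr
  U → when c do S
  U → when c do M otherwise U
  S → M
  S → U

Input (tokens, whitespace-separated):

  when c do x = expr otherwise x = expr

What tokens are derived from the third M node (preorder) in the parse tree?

[S [M when c do [M x = expr] otherwise [M x = expr]]]

x = expr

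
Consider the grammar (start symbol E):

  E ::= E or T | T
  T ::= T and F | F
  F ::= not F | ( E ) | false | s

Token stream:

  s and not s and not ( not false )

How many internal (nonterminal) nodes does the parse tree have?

13

[E [T [T [T [F s]] and [F not [F s]]] and [F not [F ( [E [T [F not [F false]]]] )]]]]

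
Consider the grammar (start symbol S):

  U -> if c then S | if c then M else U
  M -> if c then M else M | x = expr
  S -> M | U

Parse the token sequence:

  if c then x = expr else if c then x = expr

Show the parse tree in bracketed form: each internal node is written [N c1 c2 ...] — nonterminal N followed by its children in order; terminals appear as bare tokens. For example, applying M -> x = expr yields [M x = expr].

[S [U if c then [M x = expr] else [U if c then [S [M x = expr]]]]]

S
U
if c then M else U
if c then x = expr else U
if c then x = expr else if c then S
if c then x = expr else if c then M
if c then x = expr else if c then x = expr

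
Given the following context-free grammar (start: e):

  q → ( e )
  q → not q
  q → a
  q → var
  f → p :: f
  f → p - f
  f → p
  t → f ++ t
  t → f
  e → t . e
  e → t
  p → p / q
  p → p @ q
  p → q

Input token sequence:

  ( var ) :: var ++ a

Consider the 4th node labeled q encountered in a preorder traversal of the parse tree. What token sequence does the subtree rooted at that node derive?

[e [t [f [p [q ( [e [t [f [p [q var]]]]] )]] :: [f [p [q var]]]] ++ [t [f [p [q a]]]]]]

a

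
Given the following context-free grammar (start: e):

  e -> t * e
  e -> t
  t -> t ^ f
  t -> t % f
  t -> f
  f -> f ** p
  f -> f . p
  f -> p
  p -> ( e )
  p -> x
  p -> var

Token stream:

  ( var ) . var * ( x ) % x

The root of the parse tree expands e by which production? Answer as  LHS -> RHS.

e -> t * e

[e [t [f [f [p ( [e [t [f [p var]]]] )]] . [p var]]] * [e [t [t [f [p ( [e [t [f [p x]]]] )]]] % [f [p x]]]]]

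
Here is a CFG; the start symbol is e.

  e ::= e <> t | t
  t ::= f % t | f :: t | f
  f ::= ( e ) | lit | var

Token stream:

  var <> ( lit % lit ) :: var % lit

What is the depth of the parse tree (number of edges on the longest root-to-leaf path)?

7

[e [e [t [f var]]] <> [t [f ( [e [t [f lit] % [t [f lit]]]] )] :: [t [f var] % [t [f lit]]]]]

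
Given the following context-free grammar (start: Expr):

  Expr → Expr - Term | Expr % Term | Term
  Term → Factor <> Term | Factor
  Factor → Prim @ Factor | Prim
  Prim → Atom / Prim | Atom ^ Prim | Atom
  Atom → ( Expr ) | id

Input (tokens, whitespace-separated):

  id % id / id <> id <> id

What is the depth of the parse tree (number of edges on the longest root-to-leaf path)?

7

[Expr [Expr [Term [Factor [Prim [Atom id]]]]] % [Term [Factor [Prim [Atom id] / [Prim [Atom id]]]] <> [Term [Factor [Prim [Atom id]]] <> [Term [Factor [Prim [Atom id]]]]]]]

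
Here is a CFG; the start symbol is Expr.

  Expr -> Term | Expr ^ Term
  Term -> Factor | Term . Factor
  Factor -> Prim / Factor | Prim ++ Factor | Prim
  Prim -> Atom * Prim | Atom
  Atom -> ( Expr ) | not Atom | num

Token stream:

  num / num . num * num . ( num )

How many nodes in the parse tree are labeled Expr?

2

[Expr [Term [Term [Term [Factor [Prim [Atom num]] / [Factor [Prim [Atom num]]]]] . [Factor [Prim [Atom num] * [Prim [Atom num]]]]] . [Factor [Prim [Atom ( [Expr [Term [Factor [Prim [Atom num]]]]] )]]]]]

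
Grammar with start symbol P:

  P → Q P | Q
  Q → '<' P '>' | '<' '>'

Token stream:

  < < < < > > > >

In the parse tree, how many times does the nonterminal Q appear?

[P [Q < [P [Q < [P [Q < [P [Q < >]] >]] >]] >]]

4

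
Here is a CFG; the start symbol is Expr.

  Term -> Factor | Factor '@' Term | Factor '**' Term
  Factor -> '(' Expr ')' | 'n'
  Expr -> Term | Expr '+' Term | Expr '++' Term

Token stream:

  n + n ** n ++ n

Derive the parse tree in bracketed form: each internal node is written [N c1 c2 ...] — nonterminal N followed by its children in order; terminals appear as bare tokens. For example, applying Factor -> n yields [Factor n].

[Expr [Expr [Expr [Term [Factor n]]] + [Term [Factor n] ** [Term [Factor n]]]] ++ [Term [Factor n]]]

Expr
Expr ++ Term
Expr + Term ++ Term
Term + Term ++ Term
Factor + Term ++ Term
n + Term ++ Term
n + Factor ** Term ++ Term
n + n ** Term ++ Term
n + n ** Factor ++ Term
n + n ** n ++ Term
n + n ** n ++ Factor
n + n ** n ++ n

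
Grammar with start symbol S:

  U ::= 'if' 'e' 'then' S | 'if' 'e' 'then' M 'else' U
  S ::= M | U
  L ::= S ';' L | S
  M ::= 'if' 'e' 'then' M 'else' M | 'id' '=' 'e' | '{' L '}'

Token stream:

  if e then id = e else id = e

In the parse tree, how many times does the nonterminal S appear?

[S [M if e then [M id = e] else [M id = e]]]

1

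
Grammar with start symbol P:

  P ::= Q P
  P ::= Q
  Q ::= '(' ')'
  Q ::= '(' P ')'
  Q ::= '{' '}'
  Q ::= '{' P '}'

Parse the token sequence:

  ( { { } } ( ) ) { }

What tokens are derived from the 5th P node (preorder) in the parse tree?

{ }

[P [Q ( [P [Q { [P [Q { }]] }] [P [Q ( )]]] )] [P [Q { }]]]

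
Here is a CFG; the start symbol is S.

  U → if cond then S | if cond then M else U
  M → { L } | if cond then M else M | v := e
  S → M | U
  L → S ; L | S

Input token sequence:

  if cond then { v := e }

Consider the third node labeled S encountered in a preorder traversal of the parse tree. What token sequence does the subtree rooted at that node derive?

v := e

[S [U if cond then [S [M { [L [S [M v := e]]] }]]]]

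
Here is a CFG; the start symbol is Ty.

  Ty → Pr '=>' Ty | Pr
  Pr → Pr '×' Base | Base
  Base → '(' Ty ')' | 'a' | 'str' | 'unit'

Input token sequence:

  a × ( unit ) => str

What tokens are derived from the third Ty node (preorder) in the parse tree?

[Ty [Pr [Pr [Base a]] × [Base ( [Ty [Pr [Base unit]]] )]] => [Ty [Pr [Base str]]]]

str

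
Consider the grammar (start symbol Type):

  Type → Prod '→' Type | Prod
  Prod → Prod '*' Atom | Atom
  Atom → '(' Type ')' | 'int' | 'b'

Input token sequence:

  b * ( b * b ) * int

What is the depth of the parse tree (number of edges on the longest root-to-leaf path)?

[Type [Prod [Prod [Prod [Atom b]] * [Atom ( [Type [Prod [Prod [Atom b]] * [Atom b]]] )]] * [Atom int]]]

8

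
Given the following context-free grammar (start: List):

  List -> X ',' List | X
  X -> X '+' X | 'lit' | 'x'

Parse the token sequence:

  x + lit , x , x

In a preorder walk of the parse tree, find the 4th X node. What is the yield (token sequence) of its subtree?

[List [X [X x] + [X lit]] , [List [X x] , [List [X x]]]]

x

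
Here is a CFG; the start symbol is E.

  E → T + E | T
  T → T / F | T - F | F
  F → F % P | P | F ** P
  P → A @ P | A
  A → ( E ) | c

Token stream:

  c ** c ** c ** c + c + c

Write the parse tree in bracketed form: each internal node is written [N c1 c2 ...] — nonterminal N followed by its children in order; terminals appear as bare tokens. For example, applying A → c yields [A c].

[E [T [F [F [F [F [P [A c]]] ** [P [A c]]] ** [P [A c]]] ** [P [A c]]]] + [E [T [F [P [A c]]]] + [E [T [F [P [A c]]]]]]]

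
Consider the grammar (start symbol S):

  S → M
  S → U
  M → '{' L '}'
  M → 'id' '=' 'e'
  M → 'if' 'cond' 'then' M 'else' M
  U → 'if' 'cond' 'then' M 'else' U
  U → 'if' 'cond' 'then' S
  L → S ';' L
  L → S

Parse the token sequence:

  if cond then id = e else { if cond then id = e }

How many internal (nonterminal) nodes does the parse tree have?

9

[S [M if cond then [M id = e] else [M { [L [S [U if cond then [S [M id = e]]]]] }]]]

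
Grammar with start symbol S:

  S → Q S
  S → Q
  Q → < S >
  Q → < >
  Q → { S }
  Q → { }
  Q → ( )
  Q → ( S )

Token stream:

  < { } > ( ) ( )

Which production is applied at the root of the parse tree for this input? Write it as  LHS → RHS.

[S [Q < [S [Q { }]] >] [S [Q ( )] [S [Q ( )]]]]

S → Q S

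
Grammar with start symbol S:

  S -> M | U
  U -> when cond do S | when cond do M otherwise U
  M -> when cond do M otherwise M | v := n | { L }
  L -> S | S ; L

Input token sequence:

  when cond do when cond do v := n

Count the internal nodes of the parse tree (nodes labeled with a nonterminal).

[S [U when cond do [S [U when cond do [S [M v := n]]]]]]

6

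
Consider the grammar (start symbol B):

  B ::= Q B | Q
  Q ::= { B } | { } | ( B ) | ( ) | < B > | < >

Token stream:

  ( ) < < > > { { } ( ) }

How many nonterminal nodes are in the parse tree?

[B [Q ( )] [B [Q < [B [Q < >]] >] [B [Q { [B [Q { }] [B [Q ( )]]] }]]]]

12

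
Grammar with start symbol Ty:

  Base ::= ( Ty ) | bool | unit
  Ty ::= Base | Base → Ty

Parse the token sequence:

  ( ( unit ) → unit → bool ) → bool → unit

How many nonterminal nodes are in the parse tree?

14

[Ty [Base ( [Ty [Base ( [Ty [Base unit]] )] → [Ty [Base unit] → [Ty [Base bool]]]] )] → [Ty [Base bool] → [Ty [Base unit]]]]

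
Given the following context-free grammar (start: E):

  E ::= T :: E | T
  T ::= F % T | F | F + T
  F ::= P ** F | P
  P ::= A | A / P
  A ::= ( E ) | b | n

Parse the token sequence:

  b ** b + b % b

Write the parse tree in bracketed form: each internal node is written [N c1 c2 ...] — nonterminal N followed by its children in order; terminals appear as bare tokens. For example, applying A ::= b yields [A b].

[E [T [F [P [A b]] ** [F [P [A b]]]] + [T [F [P [A b]]] % [T [F [P [A b]]]]]]]

E
T
F + T
P ** F + T
A ** F + T
b ** F + T
b ** P + T
b ** A + T
b ** b + T
b ** b + F % T
b ** b + P % T
b ** b + A % T
b ** b + b % T
b ** b + b % F
b ** b + b % P
b ** b + b % A
b ** b + b % b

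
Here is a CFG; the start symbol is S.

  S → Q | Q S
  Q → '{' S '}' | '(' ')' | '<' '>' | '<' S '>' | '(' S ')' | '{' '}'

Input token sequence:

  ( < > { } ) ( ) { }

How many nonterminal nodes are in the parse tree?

10

[S [Q ( [S [Q < >] [S [Q { }]]] )] [S [Q ( )] [S [Q { }]]]]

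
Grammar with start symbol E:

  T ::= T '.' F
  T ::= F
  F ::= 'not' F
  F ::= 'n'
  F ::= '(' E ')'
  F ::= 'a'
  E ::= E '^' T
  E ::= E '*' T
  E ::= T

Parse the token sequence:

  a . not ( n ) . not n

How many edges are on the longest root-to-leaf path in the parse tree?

[E [T [T [T [F a]] . [F not [F ( [E [T [F n]]] )]]] . [F not [F n]]]]

8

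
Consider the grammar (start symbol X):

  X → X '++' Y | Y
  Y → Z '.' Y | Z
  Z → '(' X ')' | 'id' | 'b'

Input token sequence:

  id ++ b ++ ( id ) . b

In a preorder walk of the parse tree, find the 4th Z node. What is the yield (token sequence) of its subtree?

id

[X [X [X [Y [Z id]]] ++ [Y [Z b]]] ++ [Y [Z ( [X [Y [Z id]]] )] . [Y [Z b]]]]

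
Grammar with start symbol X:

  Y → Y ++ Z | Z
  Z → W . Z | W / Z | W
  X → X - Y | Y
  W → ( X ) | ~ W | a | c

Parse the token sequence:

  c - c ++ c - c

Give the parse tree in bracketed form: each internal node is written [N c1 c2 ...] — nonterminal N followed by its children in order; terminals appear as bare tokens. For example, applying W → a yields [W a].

X
X - Y
X - Y - Y
Y - Y - Y
Z - Y - Y
W - Y - Y
c - Y - Y
c - Y ++ Z - Y
c - Z ++ Z - Y
c - W ++ Z - Y
c - c ++ Z - Y
c - c ++ W - Y
c - c ++ c - Y
c - c ++ c - Z
c - c ++ c - W
c - c ++ c - c

[X [X [X [Y [Z [W c]]]] - [Y [Y [Z [W c]]] ++ [Z [W c]]]] - [Y [Z [W c]]]]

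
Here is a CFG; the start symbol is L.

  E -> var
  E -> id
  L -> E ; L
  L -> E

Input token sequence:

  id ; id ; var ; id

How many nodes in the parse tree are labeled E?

4

[L [E id] ; [L [E id] ; [L [E var] ; [L [E id]]]]]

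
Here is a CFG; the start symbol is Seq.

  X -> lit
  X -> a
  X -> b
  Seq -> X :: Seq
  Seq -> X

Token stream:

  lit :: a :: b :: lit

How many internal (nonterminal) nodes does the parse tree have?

[Seq [X lit] :: [Seq [X a] :: [Seq [X b] :: [Seq [X lit]]]]]

8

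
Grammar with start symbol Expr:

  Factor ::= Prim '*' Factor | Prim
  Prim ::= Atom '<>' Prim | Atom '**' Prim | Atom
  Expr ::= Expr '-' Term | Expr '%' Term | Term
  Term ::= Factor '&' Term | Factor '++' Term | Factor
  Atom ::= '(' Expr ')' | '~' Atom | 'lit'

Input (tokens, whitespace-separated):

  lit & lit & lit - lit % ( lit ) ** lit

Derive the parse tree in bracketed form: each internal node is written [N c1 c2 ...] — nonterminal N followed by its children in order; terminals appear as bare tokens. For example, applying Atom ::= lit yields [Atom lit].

[Expr [Expr [Expr [Term [Factor [Prim [Atom lit]]] & [Term [Factor [Prim [Atom lit]]] & [Term [Factor [Prim [Atom lit]]]]]]] - [Term [Factor [Prim [Atom lit]]]]] % [Term [Factor [Prim [Atom ( [Expr [Term [Factor [Prim [Atom lit]]]]] )] ** [Prim [Atom lit]]]]]]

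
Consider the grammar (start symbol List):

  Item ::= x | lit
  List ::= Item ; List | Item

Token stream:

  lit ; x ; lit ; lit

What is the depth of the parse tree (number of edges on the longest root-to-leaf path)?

5

[List [Item lit] ; [List [Item x] ; [List [Item lit] ; [List [Item lit]]]]]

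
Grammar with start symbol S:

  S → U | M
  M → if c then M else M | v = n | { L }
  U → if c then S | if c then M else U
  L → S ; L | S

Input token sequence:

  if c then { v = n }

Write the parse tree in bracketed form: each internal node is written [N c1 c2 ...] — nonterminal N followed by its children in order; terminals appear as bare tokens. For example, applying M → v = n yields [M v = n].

S
U
if c then S
if c then M
if c then { L }
if c then { S }
if c then { M }
if c then { v = n }

[S [U if c then [S [M { [L [S [M v = n]]] }]]]]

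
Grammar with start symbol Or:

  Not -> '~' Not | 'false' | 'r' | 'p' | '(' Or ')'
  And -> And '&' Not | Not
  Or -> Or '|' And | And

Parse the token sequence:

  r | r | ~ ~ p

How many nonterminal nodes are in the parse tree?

11

[Or [Or [Or [And [Not r]]] | [And [Not r]]] | [And [Not ~ [Not ~ [Not p]]]]]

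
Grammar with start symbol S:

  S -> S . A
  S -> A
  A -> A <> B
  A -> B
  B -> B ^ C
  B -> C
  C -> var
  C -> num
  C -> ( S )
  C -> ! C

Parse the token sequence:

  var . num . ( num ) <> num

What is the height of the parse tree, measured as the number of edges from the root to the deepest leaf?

[S [S [S [A [B [C var]]]] . [A [B [C num]]]] . [A [A [B [C ( [S [A [B [C num]]]] )]]] <> [B [C num]]]]

9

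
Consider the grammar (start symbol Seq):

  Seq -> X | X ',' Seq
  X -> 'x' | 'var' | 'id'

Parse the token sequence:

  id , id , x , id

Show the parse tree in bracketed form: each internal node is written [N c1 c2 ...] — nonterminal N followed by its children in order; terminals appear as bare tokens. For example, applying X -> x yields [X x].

[Seq [X id] , [Seq [X id] , [Seq [X x] , [Seq [X id]]]]]

Seq
X , Seq
id , Seq
id , X , Seq
id , id , Seq
id , id , X , Seq
id , id , x , Seq
id , id , x , X
id , id , x , id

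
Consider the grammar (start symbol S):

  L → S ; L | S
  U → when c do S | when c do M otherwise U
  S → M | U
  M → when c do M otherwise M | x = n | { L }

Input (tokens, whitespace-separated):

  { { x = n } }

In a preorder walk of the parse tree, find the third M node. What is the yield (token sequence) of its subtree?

x = n

[S [M { [L [S [M { [L [S [M x = n]]] }]]] }]]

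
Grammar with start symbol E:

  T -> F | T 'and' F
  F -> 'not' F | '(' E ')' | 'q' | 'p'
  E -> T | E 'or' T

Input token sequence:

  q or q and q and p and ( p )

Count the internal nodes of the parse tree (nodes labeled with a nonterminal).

[E [E [T [F q]]] or [T [T [T [T [F q]] and [F q]] and [F p]] and [F ( [E [T [F p]]] )]]]

15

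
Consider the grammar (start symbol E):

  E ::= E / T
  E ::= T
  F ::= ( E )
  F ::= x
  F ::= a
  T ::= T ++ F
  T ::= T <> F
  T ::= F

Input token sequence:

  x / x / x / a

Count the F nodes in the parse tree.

4

[E [E [E [E [T [F x]]] / [T [F x]]] / [T [F x]]] / [T [F a]]]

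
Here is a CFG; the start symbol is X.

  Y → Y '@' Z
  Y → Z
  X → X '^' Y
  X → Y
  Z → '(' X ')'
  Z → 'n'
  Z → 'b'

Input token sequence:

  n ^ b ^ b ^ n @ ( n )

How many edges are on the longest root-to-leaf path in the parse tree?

[X [X [X [X [Y [Z n]]] ^ [Y [Z b]]] ^ [Y [Z b]]] ^ [Y [Y [Z n]] @ [Z ( [X [Y [Z n]]] )]]]

6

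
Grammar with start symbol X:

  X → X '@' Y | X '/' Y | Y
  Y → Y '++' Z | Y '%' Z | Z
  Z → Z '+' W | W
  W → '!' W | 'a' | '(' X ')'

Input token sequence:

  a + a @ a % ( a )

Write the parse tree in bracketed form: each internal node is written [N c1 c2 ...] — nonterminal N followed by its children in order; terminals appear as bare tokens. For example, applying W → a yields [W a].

[X [X [Y [Z [Z [W a]] + [W a]]]] @ [Y [Y [Z [W a]]] % [Z [W ( [X [Y [Z [W a]]]] )]]]]

X
X @ Y
Y @ Y
Z @ Y
Z + W @ Y
W + W @ Y
a + W @ Y
a + a @ Y
a + a @ Y % Z
a + a @ Z % Z
a + a @ W % Z
a + a @ a % Z
a + a @ a % W
a + a @ a % ( X )
a + a @ a % ( Y )
a + a @ a % ( Z )
a + a @ a % ( W )
a + a @ a % ( a )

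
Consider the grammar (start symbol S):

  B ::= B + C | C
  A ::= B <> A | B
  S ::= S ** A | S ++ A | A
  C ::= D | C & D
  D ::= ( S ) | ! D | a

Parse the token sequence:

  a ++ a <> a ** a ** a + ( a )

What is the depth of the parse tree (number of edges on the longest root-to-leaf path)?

[S [S [S [S [A [B [C [D a]]]]] ++ [A [B [C [D a]]] <> [A [B [C [D a]]]]]] ** [A [B [C [D a]]]]] ** [A [B [B [C [D a]]] + [C [D ( [S [A [B [C [D a]]]]] )]]]]]

10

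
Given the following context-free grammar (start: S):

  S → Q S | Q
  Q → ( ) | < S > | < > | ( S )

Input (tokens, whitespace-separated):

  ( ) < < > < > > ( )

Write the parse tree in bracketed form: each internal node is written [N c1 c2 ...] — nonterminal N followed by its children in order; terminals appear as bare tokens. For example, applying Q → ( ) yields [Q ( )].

[S [Q ( )] [S [Q < [S [Q < >] [S [Q < >]]] >] [S [Q ( )]]]]

S
Q S
( ) S
( ) Q S
( ) < S > S
( ) < Q S > S
( ) < < > S > S
( ) < < > Q > S
( ) < < > < > > S
( ) < < > < > > Q
( ) < < > < > > ( )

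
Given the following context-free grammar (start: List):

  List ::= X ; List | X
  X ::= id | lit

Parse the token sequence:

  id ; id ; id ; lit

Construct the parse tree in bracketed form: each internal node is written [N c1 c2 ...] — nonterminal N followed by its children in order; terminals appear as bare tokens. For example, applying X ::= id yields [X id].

[List [X id] ; [List [X id] ; [List [X id] ; [List [X lit]]]]]

List
X ; List
id ; List
id ; X ; List
id ; id ; List
id ; id ; X ; List
id ; id ; id ; List
id ; id ; id ; X
id ; id ; id ; lit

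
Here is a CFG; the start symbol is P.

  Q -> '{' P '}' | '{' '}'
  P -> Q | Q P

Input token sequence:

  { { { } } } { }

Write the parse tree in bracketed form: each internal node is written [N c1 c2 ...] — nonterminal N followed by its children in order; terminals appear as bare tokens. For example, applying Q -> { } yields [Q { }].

[P [Q { [P [Q { [P [Q { }]] }]] }] [P [Q { }]]]

P
Q P
{ P } P
{ Q } P
{ { P } } P
{ { Q } } P
{ { { } } } P
{ { { } } } Q
{ { { } } } { }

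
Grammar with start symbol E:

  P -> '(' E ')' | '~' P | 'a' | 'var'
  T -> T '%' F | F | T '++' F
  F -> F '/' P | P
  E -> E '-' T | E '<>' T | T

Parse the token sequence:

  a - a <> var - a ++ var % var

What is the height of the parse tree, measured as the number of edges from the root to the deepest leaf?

7

[E [E [E [E [T [F [P a]]]] - [T [F [P a]]]] <> [T [F [P var]]]] - [T [T [T [F [P a]]] ++ [F [P var]]] % [F [P var]]]]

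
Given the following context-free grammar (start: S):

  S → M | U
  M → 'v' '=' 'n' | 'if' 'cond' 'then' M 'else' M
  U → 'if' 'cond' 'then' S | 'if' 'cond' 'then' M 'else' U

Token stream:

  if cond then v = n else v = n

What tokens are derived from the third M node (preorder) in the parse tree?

v = n

[S [M if cond then [M v = n] else [M v = n]]]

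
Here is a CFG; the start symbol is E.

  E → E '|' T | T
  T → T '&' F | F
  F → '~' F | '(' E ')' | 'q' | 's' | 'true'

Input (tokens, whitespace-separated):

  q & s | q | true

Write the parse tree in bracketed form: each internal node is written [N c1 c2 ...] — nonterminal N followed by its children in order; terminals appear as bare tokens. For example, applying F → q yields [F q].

[E [E [E [T [T [F q]] & [F s]]] | [T [F q]]] | [T [F true]]]

E
E | T
E | T | T
T | T | T
T & F | T | T
F & F | T | T
q & F | T | T
q & s | T | T
q & s | F | T
q & s | q | T
q & s | q | F
q & s | q | true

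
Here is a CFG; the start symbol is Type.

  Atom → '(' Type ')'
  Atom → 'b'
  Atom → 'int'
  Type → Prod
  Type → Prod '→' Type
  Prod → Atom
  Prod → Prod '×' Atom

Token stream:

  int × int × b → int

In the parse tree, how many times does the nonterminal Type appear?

2

[Type [Prod [Prod [Prod [Atom int]] × [Atom int]] × [Atom b]] → [Type [Prod [Atom int]]]]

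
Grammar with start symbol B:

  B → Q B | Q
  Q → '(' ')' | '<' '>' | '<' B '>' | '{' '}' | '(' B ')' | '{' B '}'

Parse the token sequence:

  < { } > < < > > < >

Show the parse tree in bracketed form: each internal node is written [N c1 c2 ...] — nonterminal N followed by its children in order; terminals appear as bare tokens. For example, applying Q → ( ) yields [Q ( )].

B
Q B
< B > B
< Q > B
< { } > B
< { } > Q B
< { } > < B > B
< { } > < Q > B
< { } > < < > > B
< { } > < < > > Q
< { } > < < > > < >

[B [Q < [B [Q { }]] >] [B [Q < [B [Q < >]] >] [B [Q < >]]]]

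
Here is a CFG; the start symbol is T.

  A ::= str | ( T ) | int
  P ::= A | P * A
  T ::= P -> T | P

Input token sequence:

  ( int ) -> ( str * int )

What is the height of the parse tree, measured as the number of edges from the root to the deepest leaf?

[T [P [A ( [T [P [A int]]] )]] -> [T [P [A ( [T [P [P [A str]] * [A int]]] )]]]]

8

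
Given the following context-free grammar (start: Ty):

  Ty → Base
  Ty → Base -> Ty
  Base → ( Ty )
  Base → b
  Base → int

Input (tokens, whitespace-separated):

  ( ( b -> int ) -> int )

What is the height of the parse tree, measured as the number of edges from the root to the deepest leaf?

7

[Ty [Base ( [Ty [Base ( [Ty [Base b] -> [Ty [Base int]]] )] -> [Ty [Base int]]] )]]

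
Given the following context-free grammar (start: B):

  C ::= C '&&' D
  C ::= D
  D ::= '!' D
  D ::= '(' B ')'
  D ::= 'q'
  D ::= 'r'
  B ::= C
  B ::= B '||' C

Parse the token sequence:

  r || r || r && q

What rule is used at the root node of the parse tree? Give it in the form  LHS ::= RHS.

B ::= B '||' C

[B [B [B [C [D r]]] || [C [D r]]] || [C [C [D r]] && [D q]]]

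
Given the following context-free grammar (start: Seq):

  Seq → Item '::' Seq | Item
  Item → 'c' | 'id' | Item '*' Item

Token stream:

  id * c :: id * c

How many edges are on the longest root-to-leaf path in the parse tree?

[Seq [Item [Item id] * [Item c]] :: [Seq [Item [Item id] * [Item c]]]]

4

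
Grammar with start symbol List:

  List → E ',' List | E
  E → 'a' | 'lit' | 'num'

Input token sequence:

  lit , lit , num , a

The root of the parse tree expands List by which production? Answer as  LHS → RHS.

[List [E lit] , [List [E lit] , [List [E num] , [List [E a]]]]]

List → E ',' List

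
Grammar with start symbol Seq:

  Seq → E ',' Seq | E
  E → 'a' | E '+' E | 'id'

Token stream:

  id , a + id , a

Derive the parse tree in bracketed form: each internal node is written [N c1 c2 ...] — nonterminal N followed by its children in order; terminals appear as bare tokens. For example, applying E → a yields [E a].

Seq
E , Seq
id , Seq
id , E , Seq
id , E + E , Seq
id , a + E , Seq
id , a + id , Seq
id , a + id , E
id , a + id , a

[Seq [E id] , [Seq [E [E a] + [E id]] , [Seq [E a]]]]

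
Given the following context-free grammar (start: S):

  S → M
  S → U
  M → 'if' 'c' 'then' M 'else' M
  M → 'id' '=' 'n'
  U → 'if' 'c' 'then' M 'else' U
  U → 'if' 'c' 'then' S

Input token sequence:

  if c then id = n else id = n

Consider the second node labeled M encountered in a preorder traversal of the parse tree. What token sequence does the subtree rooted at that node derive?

id = n

[S [M if c then [M id = n] else [M id = n]]]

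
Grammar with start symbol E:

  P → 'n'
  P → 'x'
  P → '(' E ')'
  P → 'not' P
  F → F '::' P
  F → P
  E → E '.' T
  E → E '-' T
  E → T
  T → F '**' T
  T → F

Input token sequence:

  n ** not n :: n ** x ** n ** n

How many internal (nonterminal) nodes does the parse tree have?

19

[E [T [F [P n]] ** [T [F [F [P not [P n]]] :: [P n]] ** [T [F [P x]] ** [T [F [P n]] ** [T [F [P n]]]]]]]]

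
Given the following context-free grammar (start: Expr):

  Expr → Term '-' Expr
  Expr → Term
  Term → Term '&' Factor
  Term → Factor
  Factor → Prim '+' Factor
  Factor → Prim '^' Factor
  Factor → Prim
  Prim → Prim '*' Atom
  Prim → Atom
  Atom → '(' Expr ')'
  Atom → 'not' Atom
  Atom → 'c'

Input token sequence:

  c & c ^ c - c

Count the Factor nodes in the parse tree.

[Expr [Term [Term [Factor [Prim [Atom c]]]] & [Factor [Prim [Atom c]] ^ [Factor [Prim [Atom c]]]]] - [Expr [Term [Factor [Prim [Atom c]]]]]]

4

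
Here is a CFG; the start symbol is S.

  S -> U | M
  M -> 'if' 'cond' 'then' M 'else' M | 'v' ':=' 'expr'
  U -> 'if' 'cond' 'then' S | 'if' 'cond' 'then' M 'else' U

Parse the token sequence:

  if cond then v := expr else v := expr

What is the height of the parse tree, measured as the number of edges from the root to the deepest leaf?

3

[S [M if cond then [M v := expr] else [M v := expr]]]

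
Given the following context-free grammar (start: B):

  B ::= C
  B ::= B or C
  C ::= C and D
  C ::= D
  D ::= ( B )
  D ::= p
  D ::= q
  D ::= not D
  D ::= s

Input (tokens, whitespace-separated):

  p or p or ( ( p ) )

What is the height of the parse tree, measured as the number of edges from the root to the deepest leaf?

[B [B [B [C [D p]]] or [C [D p]]] or [C [D ( [B [C [D ( [B [C [D p]]] )]]] )]]]

9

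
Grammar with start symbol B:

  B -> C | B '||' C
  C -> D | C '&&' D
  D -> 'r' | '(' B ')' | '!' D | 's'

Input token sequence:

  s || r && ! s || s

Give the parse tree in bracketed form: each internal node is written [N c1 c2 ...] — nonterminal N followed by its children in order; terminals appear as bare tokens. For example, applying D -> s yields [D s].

B
B || C
B || C || C
C || C || C
D || C || C
s || C || C
s || C && D || C
s || D && D || C
s || r && D || C
s || r && ! D || C
s || r && ! s || C
s || r && ! s || D
s || r && ! s || s

[B [B [B [C [D s]]] || [C [C [D r]] && [D ! [D s]]]] || [C [D s]]]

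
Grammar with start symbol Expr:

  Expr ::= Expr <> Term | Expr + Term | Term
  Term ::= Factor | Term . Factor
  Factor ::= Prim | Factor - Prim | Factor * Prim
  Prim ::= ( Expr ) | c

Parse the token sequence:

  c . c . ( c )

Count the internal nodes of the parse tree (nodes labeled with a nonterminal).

[Expr [Term [Term [Term [Factor [Prim c]]] . [Factor [Prim c]]] . [Factor [Prim ( [Expr [Term [Factor [Prim c]]]] )]]]]

14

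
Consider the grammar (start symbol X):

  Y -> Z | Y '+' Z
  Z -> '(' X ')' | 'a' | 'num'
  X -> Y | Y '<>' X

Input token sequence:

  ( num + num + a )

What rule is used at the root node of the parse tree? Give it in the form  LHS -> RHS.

X -> Y

[X [Y [Z ( [X [Y [Y [Y [Z num]] + [Z num]] + [Z a]]] )]]]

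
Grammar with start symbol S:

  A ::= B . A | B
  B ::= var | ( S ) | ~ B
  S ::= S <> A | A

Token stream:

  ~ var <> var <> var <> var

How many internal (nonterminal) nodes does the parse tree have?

13

[S [S [S [S [A [B ~ [B var]]]] <> [A [B var]]] <> [A [B var]]] <> [A [B var]]]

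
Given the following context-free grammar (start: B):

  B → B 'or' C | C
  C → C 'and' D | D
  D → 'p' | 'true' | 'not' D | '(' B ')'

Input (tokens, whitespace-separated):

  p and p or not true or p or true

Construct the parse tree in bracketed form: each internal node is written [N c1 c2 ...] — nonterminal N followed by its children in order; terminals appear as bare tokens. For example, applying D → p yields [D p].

B
B or C
B or C or C
B or C or C or C
C or C or C or C
C and D or C or C or C
D and D or C or C or C
p and D or C or C or C
p and p or C or C or C
p and p or D or C or C
p and p or not D or C or C
p and p or not true or C or C
p and p or not true or D or C
p and p or not true or p or C
p and p or not true or p or D
p and p or not true or p or true

[B [B [B [B [C [C [D p]] and [D p]]] or [C [D not [D true]]]] or [C [D p]]] or [C [D true]]]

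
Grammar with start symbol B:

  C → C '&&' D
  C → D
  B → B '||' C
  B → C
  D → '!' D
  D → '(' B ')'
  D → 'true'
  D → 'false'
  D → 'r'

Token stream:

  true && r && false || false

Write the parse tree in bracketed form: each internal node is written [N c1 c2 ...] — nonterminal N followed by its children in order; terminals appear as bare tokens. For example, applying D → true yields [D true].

[B [B [C [C [C [D true]] && [D r]] && [D false]]] || [C [D false]]]

B
B || C
C || C
C && D || C
C && D && D || C
D && D && D || C
true && D && D || C
true && r && D || C
true && r && false || C
true && r && false || D
true && r && false || false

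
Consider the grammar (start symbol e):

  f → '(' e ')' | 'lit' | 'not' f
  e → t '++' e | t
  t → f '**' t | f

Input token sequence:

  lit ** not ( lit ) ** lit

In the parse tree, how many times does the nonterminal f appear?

[e [t [f lit] ** [t [f not [f ( [e [t [f lit]]] )]] ** [t [f lit]]]]]

5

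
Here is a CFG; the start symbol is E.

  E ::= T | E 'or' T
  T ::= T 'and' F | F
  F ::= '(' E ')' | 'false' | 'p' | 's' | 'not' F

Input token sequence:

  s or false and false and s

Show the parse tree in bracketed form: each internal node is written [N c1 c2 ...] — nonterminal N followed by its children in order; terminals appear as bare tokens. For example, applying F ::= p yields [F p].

[E [E [T [F s]]] or [T [T [T [F false]] and [F false]] and [F s]]]

E
E or T
T or T
F or T
s or T
s or T and F
s or T and F and F
s or F and F and F
s or false and F and F
s or false and false and F
s or false and false and s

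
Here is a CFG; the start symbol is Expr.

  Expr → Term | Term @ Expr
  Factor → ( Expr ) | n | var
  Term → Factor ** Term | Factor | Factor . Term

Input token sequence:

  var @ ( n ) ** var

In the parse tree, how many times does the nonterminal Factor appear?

4

[Expr [Term [Factor var]] @ [Expr [Term [Factor ( [Expr [Term [Factor n]]] )] ** [Term [Factor var]]]]]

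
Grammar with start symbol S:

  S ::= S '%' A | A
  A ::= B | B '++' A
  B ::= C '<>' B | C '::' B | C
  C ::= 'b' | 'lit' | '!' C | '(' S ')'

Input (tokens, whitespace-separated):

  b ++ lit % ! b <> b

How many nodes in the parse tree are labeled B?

4

[S [S [A [B [C b]] ++ [A [B [C lit]]]]] % [A [B [C ! [C b]] <> [B [C b]]]]]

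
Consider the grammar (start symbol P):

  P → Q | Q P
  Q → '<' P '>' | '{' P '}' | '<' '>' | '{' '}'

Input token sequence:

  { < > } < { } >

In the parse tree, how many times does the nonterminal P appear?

[P [Q { [P [Q < >]] }] [P [Q < [P [Q { }]] >]]]

4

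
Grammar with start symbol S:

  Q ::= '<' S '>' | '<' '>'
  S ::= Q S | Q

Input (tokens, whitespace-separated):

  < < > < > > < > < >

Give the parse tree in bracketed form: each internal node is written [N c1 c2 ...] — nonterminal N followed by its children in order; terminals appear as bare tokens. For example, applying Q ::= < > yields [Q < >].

[S [Q < [S [Q < >] [S [Q < >]]] >] [S [Q < >] [S [Q < >]]]]

S
Q S
< S > S
< Q S > S
< < > S > S
< < > Q > S
< < > < > > S
< < > < > > Q S
< < > < > > < > S
< < > < > > < > Q
< < > < > > < > < >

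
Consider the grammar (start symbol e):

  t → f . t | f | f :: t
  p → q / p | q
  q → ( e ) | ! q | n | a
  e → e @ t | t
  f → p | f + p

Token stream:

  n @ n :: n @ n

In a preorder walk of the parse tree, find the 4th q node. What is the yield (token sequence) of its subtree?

n

[e [e [e [t [f [p [q n]]]]] @ [t [f [p [q n]]] :: [t [f [p [q n]]]]]] @ [t [f [p [q n]]]]]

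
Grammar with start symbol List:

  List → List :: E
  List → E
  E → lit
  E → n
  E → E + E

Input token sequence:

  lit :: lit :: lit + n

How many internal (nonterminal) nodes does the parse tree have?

8

[List [List [List [E lit]] :: [E lit]] :: [E [E lit] + [E n]]]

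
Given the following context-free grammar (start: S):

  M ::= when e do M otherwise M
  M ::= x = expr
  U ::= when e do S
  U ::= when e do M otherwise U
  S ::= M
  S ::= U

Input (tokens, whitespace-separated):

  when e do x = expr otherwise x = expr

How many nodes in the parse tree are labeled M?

[S [M when e do [M x = expr] otherwise [M x = expr]]]

3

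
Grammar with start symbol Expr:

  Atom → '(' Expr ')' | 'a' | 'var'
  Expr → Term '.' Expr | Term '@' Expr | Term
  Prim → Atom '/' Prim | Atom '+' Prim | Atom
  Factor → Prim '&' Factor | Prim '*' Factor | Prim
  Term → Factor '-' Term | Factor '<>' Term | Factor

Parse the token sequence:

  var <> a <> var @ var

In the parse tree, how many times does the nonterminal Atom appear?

4

[Expr [Term [Factor [Prim [Atom var]]] <> [Term [Factor [Prim [Atom a]]] <> [Term [Factor [Prim [Atom var]]]]]] @ [Expr [Term [Factor [Prim [Atom var]]]]]]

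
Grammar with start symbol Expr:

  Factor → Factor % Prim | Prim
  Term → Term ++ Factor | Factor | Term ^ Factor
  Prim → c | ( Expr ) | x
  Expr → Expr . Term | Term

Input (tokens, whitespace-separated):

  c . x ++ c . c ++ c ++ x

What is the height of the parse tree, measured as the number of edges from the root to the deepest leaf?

6

[Expr [Expr [Expr [Term [Factor [Prim c]]]] . [Term [Term [Factor [Prim x]]] ++ [Factor [Prim c]]]] . [Term [Term [Term [Factor [Prim c]]] ++ [Factor [Prim c]]] ++ [Factor [Prim x]]]]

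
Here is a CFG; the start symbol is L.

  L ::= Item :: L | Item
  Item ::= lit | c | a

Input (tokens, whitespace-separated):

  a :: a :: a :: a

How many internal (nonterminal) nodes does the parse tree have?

[L [Item a] :: [L [Item a] :: [L [Item a] :: [L [Item a]]]]]

8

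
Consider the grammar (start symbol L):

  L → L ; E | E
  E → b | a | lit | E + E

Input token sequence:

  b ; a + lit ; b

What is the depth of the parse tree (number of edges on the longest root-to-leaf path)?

[L [L [L [E b]] ; [E [E a] + [E lit]]] ; [E b]]

4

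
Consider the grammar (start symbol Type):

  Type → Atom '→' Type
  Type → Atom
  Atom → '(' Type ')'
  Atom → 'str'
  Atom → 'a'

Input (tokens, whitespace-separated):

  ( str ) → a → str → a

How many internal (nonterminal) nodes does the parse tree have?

[Type [Atom ( [Type [Atom str]] )] → [Type [Atom a] → [Type [Atom str] → [Type [Atom a]]]]]

10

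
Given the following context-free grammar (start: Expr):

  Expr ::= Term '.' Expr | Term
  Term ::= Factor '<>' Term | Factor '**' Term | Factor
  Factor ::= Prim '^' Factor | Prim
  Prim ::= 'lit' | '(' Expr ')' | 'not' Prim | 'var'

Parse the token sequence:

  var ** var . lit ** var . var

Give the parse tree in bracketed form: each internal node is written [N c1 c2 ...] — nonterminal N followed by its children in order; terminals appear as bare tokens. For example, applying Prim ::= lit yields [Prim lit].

Expr
Term . Expr
Factor ** Term . Expr
Prim ** Term . Expr
var ** Term . Expr
var ** Factor . Expr
var ** Prim . Expr
var ** var . Expr
var ** var . Term . Expr
var ** var . Factor ** Term . Expr
var ** var . Prim ** Term . Expr
var ** var . lit ** Term . Expr
var ** var . lit ** Factor . Expr
var ** var . lit ** Prim . Expr
var ** var . lit ** var . Expr
var ** var . lit ** var . Term
var ** var . lit ** var . Factor
var ** var . lit ** var . Prim
var ** var . lit ** var . var

[Expr [Term [Factor [Prim var]] ** [Term [Factor [Prim var]]]] . [Expr [Term [Factor [Prim lit]] ** [Term [Factor [Prim var]]]] . [Expr [Term [Factor [Prim var]]]]]]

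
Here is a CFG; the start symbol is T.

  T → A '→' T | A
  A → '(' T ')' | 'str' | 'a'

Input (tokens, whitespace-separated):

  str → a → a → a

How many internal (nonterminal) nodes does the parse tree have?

8

[T [A str] → [T [A a] → [T [A a] → [T [A a]]]]]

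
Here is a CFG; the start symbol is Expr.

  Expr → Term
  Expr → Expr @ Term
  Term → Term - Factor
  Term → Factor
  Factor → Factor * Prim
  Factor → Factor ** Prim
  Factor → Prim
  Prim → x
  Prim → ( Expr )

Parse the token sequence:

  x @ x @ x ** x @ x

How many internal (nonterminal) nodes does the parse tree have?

[Expr [Expr [Expr [Expr [Term [Factor [Prim x]]]] @ [Term [Factor [Prim x]]]] @ [Term [Factor [Factor [Prim x]] ** [Prim x]]]] @ [Term [Factor [Prim x]]]]

18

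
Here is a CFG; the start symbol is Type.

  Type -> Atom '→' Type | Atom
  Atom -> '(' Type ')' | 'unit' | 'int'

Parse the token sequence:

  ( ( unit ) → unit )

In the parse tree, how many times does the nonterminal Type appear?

4

[Type [Atom ( [Type [Atom ( [Type [Atom unit]] )] → [Type [Atom unit]]] )]]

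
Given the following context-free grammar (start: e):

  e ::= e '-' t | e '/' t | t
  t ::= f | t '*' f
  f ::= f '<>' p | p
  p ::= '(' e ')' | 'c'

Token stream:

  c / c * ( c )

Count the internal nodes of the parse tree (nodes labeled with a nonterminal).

[e [e [t [f [p c]]]] / [t [t [f [p c]]] * [f [p ( [e [t [f [p c]]]] )]]]]

15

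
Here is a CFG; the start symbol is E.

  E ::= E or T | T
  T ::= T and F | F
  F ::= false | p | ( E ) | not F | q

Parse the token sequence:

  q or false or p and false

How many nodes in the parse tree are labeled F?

[E [E [E [T [F q]]] or [T [F false]]] or [T [T [F p]] and [F false]]]

4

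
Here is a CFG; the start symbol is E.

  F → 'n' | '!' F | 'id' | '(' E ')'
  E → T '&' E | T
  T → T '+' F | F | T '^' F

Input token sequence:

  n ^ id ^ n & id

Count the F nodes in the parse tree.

[E [T [T [T [F n]] ^ [F id]] ^ [F n]] & [E [T [F id]]]]

4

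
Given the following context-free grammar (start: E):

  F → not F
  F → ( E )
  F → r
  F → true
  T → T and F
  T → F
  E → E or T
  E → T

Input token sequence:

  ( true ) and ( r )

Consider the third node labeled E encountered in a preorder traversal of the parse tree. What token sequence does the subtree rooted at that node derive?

r

[E [T [T [F ( [E [T [F true]]] )]] and [F ( [E [T [F r]]] )]]]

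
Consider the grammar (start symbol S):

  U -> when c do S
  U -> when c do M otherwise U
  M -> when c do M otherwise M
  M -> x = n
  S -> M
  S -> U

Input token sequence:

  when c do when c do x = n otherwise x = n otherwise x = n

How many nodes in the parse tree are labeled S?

1

[S [M when c do [M when c do [M x = n] otherwise [M x = n]] otherwise [M x = n]]]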